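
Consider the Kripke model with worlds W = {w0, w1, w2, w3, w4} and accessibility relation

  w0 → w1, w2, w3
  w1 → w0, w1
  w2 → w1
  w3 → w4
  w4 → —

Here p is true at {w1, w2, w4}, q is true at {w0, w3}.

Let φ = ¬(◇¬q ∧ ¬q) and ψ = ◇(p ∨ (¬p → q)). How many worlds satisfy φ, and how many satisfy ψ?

For ¬(◇¬q ∧ ¬q):
w0: ◇¬q ∧ ¬q is F. ✓
w1: ◇¬q ∧ ¬q is T. ✗
w2: ◇¬q ∧ ¬q is T. ✗
w3: ◇¬q ∧ ¬q is F. ✓
w4: ◇¬q ∧ ¬q is F. ✓
— 3 worlds.
For ◇(p ∨ (¬p → q)):
w0: successors {w1, w2, w3}; p ∨ (¬p → q) there: w1:T, w2:T, w3:T. ✓
w1: successors {w0, w1}; p ∨ (¬p → q) there: w0:T, w1:T. ✓
w2: successors {w1}; p ∨ (¬p → q) there: w1:T. ✓
w3: successors {w4}; p ∨ (¬p → q) there: w4:T. ✓
w4: no successors, so ◇(p ∨ (¬p → q)) fails. ✗
— 4 worlds.

3 and 4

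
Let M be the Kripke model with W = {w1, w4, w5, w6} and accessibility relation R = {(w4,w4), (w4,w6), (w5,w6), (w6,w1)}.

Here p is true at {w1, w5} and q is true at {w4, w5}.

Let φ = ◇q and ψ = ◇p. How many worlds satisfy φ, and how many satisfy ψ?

1 and 1

For ◇q:
w1: no successors, so ◇q fails. ✗
w4: successors {w4, w6}; q there: w4:T, w6:F. ✓
w5: successors {w6}; q there: w6:F. ✗
w6: successors {w1}; q there: w1:F. ✗
— 1 world.
For ◇p:
w1: no successors, so ◇p fails. ✗
w4: successors {w4, w6}; p there: w4:F, w6:F. ✗
w5: successors {w6}; p there: w6:F. ✗
w6: successors {w1}; p there: w1:T. ✓
— 1 world.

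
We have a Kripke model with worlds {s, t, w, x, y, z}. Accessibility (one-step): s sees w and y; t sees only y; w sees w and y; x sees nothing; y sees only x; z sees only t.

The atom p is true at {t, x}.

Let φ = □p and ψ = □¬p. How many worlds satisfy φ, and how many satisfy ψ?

3 and 4

For □p:
s: successors {w, y}; p there: w:F, y:F. ✗
t: successors {y}; p there: y:F. ✗
w: successors {w, y}; p there: w:F, y:F. ✗
x: no successors, so □p holds vacuously. ✓
y: successors {x}; p there: x:T. ✓
z: successors {t}; p there: t:T. ✓
— 3 worlds.
For □¬p:
s: successors {w, y}; ¬p there: w:T, y:T. ✓
t: successors {y}; ¬p there: y:T. ✓
w: successors {w, y}; ¬p there: w:T, y:T. ✓
x: no successors, so □¬p holds vacuously. ✓
y: successors {x}; ¬p there: x:F. ✗
z: successors {t}; ¬p there: t:F. ✗
— 4 worlds.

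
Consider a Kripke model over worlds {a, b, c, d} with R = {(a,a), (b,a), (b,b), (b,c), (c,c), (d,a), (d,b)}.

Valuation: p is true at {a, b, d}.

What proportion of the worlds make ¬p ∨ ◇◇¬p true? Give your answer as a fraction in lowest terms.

a: ¬p is F, ◇◇¬p is F. ✗
b: ¬p is F, ◇◇¬p is T. ✓
c: ¬p is T, ◇◇¬p is T. ✓
d: ¬p is F, ◇◇¬p is T. ✓
That's 3 of 4 worlds, so 3/4.

3/4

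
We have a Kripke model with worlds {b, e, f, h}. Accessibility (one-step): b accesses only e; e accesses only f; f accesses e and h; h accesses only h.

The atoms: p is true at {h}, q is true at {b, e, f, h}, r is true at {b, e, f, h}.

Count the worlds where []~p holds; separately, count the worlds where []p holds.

2 and 1

For []~p:
b: successors {e}; ~p there: e:T. ✓
e: successors {f}; ~p there: f:T. ✓
f: successors {e, h}; ~p there: e:T, h:F. ✗
h: successors {h}; ~p there: h:F. ✗
— 2 worlds.
For []p:
b: successors {e}; p there: e:F. ✗
e: successors {f}; p there: f:F. ✗
f: successors {e, h}; p there: e:F, h:T. ✗
h: successors {h}; p there: h:T. ✓
— 1 world.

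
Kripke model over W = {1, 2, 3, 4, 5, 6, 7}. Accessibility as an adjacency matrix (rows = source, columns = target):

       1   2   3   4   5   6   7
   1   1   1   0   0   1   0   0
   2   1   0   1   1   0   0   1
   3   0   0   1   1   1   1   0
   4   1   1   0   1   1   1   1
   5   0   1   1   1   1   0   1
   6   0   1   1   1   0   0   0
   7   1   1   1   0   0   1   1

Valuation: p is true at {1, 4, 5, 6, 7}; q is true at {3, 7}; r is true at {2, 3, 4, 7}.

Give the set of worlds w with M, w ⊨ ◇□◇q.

1: successors {1, 2, 5}; □◇q there: 1:F, 2:F, 5:T. ✓
2: successors {1, 3, 4, 7}; □◇q there: 1:F, 3:T, 4:F, 7:F. ✓
3: successors {3, 4, 5, 6}; □◇q there: 3:T, 4:F, 5:T, 6:T. ✓
4: successors {1, 2, 4, 5, 6, 7}; □◇q there: 1:F, 2:F, 4:F, 5:T, 6:T, 7:F. ✓
5: successors {2, 3, 4, 5, 7}; □◇q there: 2:F, 3:T, 4:F, 5:T, 7:F. ✓
6: successors {2, 3, 4}; □◇q there: 2:F, 3:T, 4:F. ✓
7: successors {1, 2, 3, 6, 7}; □◇q there: 1:F, 2:F, 3:T, 6:T, 7:F. ✓

{1, 2, 3, 4, 5, 6, 7}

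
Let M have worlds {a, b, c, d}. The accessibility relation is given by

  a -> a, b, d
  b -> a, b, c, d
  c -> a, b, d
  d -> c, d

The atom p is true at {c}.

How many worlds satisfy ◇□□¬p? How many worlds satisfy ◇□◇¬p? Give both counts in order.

0 and 4

For ◇□□¬p:
a: successors {a, b, d}; □□¬p there: a:F, b:F, d:F. ✗
b: successors {a, b, c, d}; □□¬p there: a:F, b:F, c:F, d:F. ✗
c: successors {a, b, d}; □□¬p there: a:F, b:F, d:F. ✗
d: successors {c, d}; □□¬p there: c:F, d:F. ✗
— 0 worlds.
For ◇□◇¬p:
a: successors {a, b, d}; □◇¬p there: a:T, b:T, d:T. ✓
b: successors {a, b, c, d}; □◇¬p there: a:T, b:T, c:T, d:T. ✓
c: successors {a, b, d}; □◇¬p there: a:T, b:T, d:T. ✓
d: successors {c, d}; □◇¬p there: c:T, d:T. ✓
— 4 worlds.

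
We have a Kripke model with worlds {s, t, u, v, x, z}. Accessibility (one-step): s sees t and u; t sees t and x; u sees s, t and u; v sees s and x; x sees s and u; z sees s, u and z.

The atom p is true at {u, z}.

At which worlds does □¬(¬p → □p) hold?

s: successors {t, u}; ¬(¬p → □p) there: t:T, u:F. ✗
t: successors {t, x}; ¬(¬p → □p) there: t:T, x:T. ✓
u: successors {s, t, u}; ¬(¬p → □p) there: s:T, t:T, u:F. ✗
v: successors {s, x}; ¬(¬p → □p) there: s:T, x:T. ✓
x: successors {s, u}; ¬(¬p → □p) there: s:T, u:F. ✗
z: successors {s, u, z}; ¬(¬p → □p) there: s:T, u:F, z:F. ✗

{t, v}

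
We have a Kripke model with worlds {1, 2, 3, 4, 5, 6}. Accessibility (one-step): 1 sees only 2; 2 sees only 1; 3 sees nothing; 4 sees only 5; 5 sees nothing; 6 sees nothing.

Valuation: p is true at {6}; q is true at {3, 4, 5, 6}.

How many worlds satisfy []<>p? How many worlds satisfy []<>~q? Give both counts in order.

For []<>p:
1: successors {2}; <>p there: 2:F. ✗
2: successors {1}; <>p there: 1:F. ✗
3: no successors, so []<>p holds vacuously. ✓
4: successors {5}; <>p there: 5:F. ✗
5: no successors, so []<>p holds vacuously. ✓
6: no successors, so []<>p holds vacuously. ✓
— 3 worlds.
For []<>~q:
1: successors {2}; <>~q there: 2:T. ✓
2: successors {1}; <>~q there: 1:T. ✓
3: no successors, so []<>~q holds vacuously. ✓
4: successors {5}; <>~q there: 5:F. ✗
5: no successors, so []<>~q holds vacuously. ✓
6: no successors, so []<>~q holds vacuously. ✓
— 5 worlds.

3 and 5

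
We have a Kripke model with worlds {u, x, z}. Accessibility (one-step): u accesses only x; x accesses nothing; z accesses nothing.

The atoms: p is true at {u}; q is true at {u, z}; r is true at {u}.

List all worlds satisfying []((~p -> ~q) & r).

u: successors {x}; (~p -> ~q) & r there: x:F. ✗
x: no successors, so []((~p -> ~q) & r) holds vacuously. ✓
z: no successors, so []((~p -> ~q) & r) holds vacuously. ✓

{x, z}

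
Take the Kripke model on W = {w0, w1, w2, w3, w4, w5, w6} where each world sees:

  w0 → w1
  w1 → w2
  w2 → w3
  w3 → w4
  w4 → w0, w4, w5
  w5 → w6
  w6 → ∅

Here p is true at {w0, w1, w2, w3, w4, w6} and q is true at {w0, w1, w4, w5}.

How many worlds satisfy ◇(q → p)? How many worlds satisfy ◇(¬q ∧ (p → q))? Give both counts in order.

For ◇(q → p):
w0: successors {w1}; q → p there: w1:T. ✓
w1: successors {w2}; q → p there: w2:T. ✓
w2: successors {w3}; q → p there: w3:T. ✓
w3: successors {w4}; q → p there: w4:T. ✓
w4: successors {w0, w4, w5}; q → p there: w0:T, w4:T, w5:F. ✓
w5: successors {w6}; q → p there: w6:T. ✓
w6: no successors, so ◇(q → p) fails. ✗
— 6 worlds.
For ◇(¬q ∧ (p → q)):
w0: successors {w1}; ¬q ∧ (p → q) there: w1:F. ✗
w1: successors {w2}; ¬q ∧ (p → q) there: w2:F. ✗
w2: successors {w3}; ¬q ∧ (p → q) there: w3:F. ✗
w3: successors {w4}; ¬q ∧ (p → q) there: w4:F. ✗
w4: successors {w0, w4, w5}; ¬q ∧ (p → q) there: w0:F, w4:F, w5:F. ✗
w5: successors {w6}; ¬q ∧ (p → q) there: w6:F. ✗
w6: no successors, so ◇(¬q ∧ (p → q)) fails. ✗
— 0 worlds.

6 and 0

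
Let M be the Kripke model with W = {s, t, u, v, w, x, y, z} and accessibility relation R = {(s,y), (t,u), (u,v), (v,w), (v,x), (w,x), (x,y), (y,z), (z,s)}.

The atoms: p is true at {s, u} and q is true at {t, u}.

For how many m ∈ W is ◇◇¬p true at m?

s: successors {y}; ◇¬p there: y:T. ✓
t: successors {u}; ◇¬p there: u:T. ✓
u: successors {v}; ◇¬p there: v:T. ✓
v: successors {w, x}; ◇¬p there: w:T, x:T. ✓
w: successors {x}; ◇¬p there: x:T. ✓
x: successors {y}; ◇¬p there: y:T. ✓
y: successors {z}; ◇¬p there: z:F. ✗
z: successors {s}; ◇¬p there: s:T. ✓
Satisfying worlds: {s, t, u, v, w, x, z}.

7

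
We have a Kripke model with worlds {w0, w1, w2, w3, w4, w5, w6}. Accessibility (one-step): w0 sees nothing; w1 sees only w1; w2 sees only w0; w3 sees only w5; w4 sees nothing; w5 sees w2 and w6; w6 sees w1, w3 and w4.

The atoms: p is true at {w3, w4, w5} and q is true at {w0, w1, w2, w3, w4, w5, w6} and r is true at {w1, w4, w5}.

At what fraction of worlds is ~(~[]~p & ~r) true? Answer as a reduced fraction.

w0: ~[]~p & ~r is F. ✓
w1: ~[]~p & ~r is F. ✓
w2: ~[]~p & ~r is F. ✓
w3: ~[]~p & ~r is T. ✗
w4: ~[]~p & ~r is F. ✓
w5: ~[]~p & ~r is F. ✓
w6: ~[]~p & ~r is T. ✗
That's 5 of 7 worlds, so 5/7.

5/7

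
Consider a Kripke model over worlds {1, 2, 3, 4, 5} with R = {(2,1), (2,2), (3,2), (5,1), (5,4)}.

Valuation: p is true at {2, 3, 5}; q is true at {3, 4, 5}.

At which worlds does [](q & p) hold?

{1, 4}

1: no successors, so [](q & p) holds vacuously. ✓
2: successors {1, 2}; q & p there: 1:F, 2:F. ✗
3: successors {2}; q & p there: 2:F. ✗
4: no successors, so [](q & p) holds vacuously. ✓
5: successors {1, 4}; q & p there: 1:F, 4:F. ✗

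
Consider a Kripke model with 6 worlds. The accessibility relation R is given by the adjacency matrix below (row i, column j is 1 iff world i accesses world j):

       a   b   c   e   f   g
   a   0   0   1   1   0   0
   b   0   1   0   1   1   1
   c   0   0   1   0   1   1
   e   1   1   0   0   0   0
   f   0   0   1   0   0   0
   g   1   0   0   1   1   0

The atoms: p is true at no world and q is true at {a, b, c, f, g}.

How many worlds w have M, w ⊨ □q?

3

a: successors {c, e}; q there: c:T, e:F. ✗
b: successors {b, e, f, g}; q there: b:T, e:F, f:T, g:T. ✗
c: successors {c, f, g}; q there: c:T, f:T, g:T. ✓
e: successors {a, b}; q there: a:T, b:T. ✓
f: successors {c}; q there: c:T. ✓
g: successors {a, e, f}; q there: a:T, e:F, f:T. ✗
Satisfying worlds: {c, e, f}.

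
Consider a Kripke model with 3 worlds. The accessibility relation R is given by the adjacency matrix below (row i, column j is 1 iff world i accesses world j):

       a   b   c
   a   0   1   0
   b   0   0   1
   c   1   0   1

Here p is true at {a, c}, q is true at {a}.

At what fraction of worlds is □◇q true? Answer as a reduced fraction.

1/3

a: successors {b}; ◇q there: b:F. ✗
b: successors {c}; ◇q there: c:T. ✓
c: successors {a, c}; ◇q there: a:F, c:T. ✗
That's 1 of 3 worlds, so 1/3.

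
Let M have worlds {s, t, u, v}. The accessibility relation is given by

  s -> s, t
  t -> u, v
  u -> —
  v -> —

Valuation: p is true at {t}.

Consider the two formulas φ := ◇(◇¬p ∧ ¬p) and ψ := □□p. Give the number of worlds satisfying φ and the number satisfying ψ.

1 and 3

For ◇(◇¬p ∧ ¬p):
s: successors {s, t}; ◇¬p ∧ ¬p there: s:T, t:F. ✓
t: successors {u, v}; ◇¬p ∧ ¬p there: u:F, v:F. ✗
u: no successors, so ◇(◇¬p ∧ ¬p) fails. ✗
v: no successors, so ◇(◇¬p ∧ ¬p) fails. ✗
— 1 world.
For □□p:
s: successors {s, t}; □p there: s:F, t:F. ✗
t: successors {u, v}; □p there: u:T, v:T. ✓
u: no successors, so □□p holds vacuously. ✓
v: no successors, so □□p holds vacuously. ✓
— 3 worlds.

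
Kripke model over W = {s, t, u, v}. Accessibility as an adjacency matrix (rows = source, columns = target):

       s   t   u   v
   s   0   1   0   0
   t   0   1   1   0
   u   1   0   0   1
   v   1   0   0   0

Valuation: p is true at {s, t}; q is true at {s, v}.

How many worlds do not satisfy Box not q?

2

s: successors {t}; not q there: t:T. ✓
t: successors {t, u}; not q there: t:T, u:T. ✓
u: successors {s, v}; not q there: s:F, v:F. ✗
v: successors {s}; not q there: s:F. ✗
Satisfying worlds: {s, t}.
So Box not q fails at the other 2 worlds.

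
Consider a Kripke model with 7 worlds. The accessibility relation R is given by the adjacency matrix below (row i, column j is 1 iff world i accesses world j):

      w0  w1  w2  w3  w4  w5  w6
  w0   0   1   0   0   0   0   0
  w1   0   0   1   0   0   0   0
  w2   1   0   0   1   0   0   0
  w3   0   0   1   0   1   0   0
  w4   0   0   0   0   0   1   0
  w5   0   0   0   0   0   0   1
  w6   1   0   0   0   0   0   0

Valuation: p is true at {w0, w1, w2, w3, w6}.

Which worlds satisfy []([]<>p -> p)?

{w0, w1, w2, w5, w6}

w0: successors {w1}; []<>p -> p there: w1:T. ✓
w1: successors {w2}; []<>p -> p there: w2:T. ✓
w2: successors {w0, w3}; []<>p -> p there: w0:T, w3:T. ✓
w3: successors {w2, w4}; []<>p -> p there: w2:T, w4:F. ✗
w4: successors {w5}; []<>p -> p there: w5:F. ✗
w5: successors {w6}; []<>p -> p there: w6:T. ✓
w6: successors {w0}; []<>p -> p there: w0:T. ✓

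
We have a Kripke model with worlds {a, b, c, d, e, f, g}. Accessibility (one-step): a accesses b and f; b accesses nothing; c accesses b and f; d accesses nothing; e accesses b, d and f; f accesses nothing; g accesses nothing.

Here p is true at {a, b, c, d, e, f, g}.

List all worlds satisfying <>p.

a: successors {b, f}; p there: b:T, f:T. ✓
b: no successors, so <>p fails. ✗
c: successors {b, f}; p there: b:T, f:T. ✓
d: no successors, so <>p fails. ✗
e: successors {b, d, f}; p there: b:T, d:T, f:T. ✓
f: no successors, so <>p fails. ✗
g: no successors, so <>p fails. ✗

{a, c, e}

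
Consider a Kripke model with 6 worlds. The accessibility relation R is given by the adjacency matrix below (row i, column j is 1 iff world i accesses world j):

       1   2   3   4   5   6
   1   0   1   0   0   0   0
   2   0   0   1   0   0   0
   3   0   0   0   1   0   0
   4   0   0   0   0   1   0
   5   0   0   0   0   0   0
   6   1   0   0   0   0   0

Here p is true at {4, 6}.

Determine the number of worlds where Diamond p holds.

1

1: successors {2}; p there: 2:F. ✗
2: successors {3}; p there: 3:F. ✗
3: successors {4}; p there: 4:T. ✓
4: successors {5}; p there: 5:F. ✗
5: no successors, so Diamond p fails. ✗
6: successors {1}; p there: 1:F. ✗
Satisfying worlds: {3}.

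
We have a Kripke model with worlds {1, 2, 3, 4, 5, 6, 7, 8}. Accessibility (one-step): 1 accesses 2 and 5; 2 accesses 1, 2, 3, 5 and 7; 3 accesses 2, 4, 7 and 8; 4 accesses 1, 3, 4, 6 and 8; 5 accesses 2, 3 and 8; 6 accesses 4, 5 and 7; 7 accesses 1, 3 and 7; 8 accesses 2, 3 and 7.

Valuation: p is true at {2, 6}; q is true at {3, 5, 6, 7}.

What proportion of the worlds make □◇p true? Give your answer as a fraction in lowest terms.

1/4

1: successors {2, 5}; ◇p there: 2:T, 5:T. ✓
2: successors {1, 2, 3, 5, 7}; ◇p there: 1:T, 2:T, 3:T, 5:T, 7:F. ✗
3: successors {2, 4, 7, 8}; ◇p there: 2:T, 4:T, 7:F, 8:T. ✗
4: successors {1, 3, 4, 6, 8}; ◇p there: 1:T, 3:T, 4:T, 6:F, 8:T. ✗
5: successors {2, 3, 8}; ◇p there: 2:T, 3:T, 8:T. ✓
6: successors {4, 5, 7}; ◇p there: 4:T, 5:T, 7:F. ✗
7: successors {1, 3, 7}; ◇p there: 1:T, 3:T, 7:F. ✗
8: successors {2, 3, 7}; ◇p there: 2:T, 3:T, 7:F. ✗
That's 2 of 8 worlds, so 2/8 = 1/4.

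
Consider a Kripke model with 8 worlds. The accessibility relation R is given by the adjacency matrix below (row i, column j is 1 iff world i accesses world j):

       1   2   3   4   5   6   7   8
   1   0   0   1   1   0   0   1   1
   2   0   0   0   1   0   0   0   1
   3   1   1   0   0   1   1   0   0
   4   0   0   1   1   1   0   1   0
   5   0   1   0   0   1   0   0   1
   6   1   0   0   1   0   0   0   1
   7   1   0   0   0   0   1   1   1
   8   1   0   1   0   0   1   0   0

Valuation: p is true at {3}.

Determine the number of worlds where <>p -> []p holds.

5

1: <>p is T, []p is F. ✗
2: <>p is F, []p is F. ✓
3: <>p is F, []p is F. ✓
4: <>p is T, []p is F. ✗
5: <>p is F, []p is F. ✓
6: <>p is F, []p is F. ✓
7: <>p is F, []p is F. ✓
8: <>p is T, []p is F. ✗
Satisfying worlds: {2, 3, 5, 6, 7}.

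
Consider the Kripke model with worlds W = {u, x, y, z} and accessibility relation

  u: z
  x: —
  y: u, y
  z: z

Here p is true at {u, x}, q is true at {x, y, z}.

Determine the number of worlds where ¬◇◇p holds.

3

u: ◇◇p is F. ✓
x: ◇◇p is F. ✓
y: ◇◇p is T. ✗
z: ◇◇p is F. ✓
Satisfying worlds: {u, x, z}.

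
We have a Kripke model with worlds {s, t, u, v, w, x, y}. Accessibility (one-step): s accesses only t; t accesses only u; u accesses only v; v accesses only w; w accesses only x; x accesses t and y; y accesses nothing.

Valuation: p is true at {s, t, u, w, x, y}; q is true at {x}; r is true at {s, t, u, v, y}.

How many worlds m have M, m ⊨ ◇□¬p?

2

s: successors {t}; □¬p there: t:F. ✗
t: successors {u}; □¬p there: u:T. ✓
u: successors {v}; □¬p there: v:F. ✗
v: successors {w}; □¬p there: w:F. ✗
w: successors {x}; □¬p there: x:F. ✗
x: successors {t, y}; □¬p there: t:F, y:T. ✓
y: no successors, so ◇□¬p fails. ✗
Satisfying worlds: {t, x}.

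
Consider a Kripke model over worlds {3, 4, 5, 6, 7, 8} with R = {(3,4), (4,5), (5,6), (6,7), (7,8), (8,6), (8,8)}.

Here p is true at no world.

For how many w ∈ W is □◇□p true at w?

3: successors {4}; ◇□p there: 4:F. ✗
4: successors {5}; ◇□p there: 5:F. ✗
5: successors {6}; ◇□p there: 6:F. ✗
6: successors {7}; ◇□p there: 7:F. ✗
7: successors {8}; ◇□p there: 8:F. ✗
8: successors {6, 8}; ◇□p there: 6:F, 8:F. ✗
Satisfying worlds: ∅.

0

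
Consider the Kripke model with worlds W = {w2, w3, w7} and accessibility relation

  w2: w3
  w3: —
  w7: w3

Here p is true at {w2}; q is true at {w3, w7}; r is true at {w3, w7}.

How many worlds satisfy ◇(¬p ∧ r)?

2

w2: successors {w3}; ¬p ∧ r there: w3:T. ✓
w3: no successors, so ◇(¬p ∧ r) fails. ✗
w7: successors {w3}; ¬p ∧ r there: w3:T. ✓
Satisfying worlds: {w2, w7}.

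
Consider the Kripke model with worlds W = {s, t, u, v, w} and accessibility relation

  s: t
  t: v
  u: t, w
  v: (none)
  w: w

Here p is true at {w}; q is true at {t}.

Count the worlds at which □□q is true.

2

s: successors {t}; □q there: t:F. ✗
t: successors {v}; □q there: v:T. ✓
u: successors {t, w}; □q there: t:F, w:F. ✗
v: no successors, so □□q holds vacuously. ✓
w: successors {w}; □q there: w:F. ✗
Satisfying worlds: {t, v}.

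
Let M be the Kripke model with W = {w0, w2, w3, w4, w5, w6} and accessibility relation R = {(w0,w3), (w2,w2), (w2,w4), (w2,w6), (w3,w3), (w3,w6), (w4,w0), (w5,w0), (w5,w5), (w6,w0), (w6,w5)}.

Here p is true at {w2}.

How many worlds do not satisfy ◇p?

w0: successors {w3}; p there: w3:F. ✗
w2: successors {w2, w4, w6}; p there: w2:T, w4:F, w6:F. ✓
w3: successors {w3, w6}; p there: w3:F, w6:F. ✗
w4: successors {w0}; p there: w0:F. ✗
w5: successors {w0, w5}; p there: w0:F, w5:F. ✗
w6: successors {w0, w5}; p there: w0:F, w5:F. ✗
Satisfying worlds: {w2}.
So ◇p fails at the other 5 worlds.

5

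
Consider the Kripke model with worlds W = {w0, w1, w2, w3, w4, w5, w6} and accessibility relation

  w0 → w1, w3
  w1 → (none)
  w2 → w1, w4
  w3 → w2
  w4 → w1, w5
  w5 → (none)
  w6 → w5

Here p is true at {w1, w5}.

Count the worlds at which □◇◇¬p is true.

w0: successors {w1, w3}; ◇◇¬p there: w1:F, w3:T. ✗
w1: no successors, so □◇◇¬p holds vacuously. ✓
w2: successors {w1, w4}; ◇◇¬p there: w1:F, w4:F. ✗
w3: successors {w2}; ◇◇¬p there: w2:F. ✗
w4: successors {w1, w5}; ◇◇¬p there: w1:F, w5:F. ✗
w5: no successors, so □◇◇¬p holds vacuously. ✓
w6: successors {w5}; ◇◇¬p there: w5:F. ✗
Satisfying worlds: {w1, w5}.

2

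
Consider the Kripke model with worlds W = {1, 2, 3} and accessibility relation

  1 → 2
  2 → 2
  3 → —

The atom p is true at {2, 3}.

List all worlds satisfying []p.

{1, 2, 3}

1: successors {2}; p there: 2:T. ✓
2: successors {2}; p there: 2:T. ✓
3: no successors, so []p holds vacuously. ✓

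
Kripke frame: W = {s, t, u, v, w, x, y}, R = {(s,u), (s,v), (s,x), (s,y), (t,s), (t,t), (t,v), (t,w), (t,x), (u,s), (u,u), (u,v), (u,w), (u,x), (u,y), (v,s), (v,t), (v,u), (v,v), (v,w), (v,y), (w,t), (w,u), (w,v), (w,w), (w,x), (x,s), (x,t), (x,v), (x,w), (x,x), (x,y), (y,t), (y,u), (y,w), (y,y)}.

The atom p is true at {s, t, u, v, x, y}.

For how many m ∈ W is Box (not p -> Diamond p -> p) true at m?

1

s: successors {u, v, x, y}; not p -> Diamond p -> p there: u:T, v:T, x:T, y:T. ✓
t: successors {s, t, v, w, x}; not p -> Diamond p -> p there: s:T, t:T, v:T, w:F, x:T. ✗
u: successors {s, u, v, w, x, y}; not p -> Diamond p -> p there: s:T, u:T, v:T, w:F, x:T, y:T. ✗
v: successors {s, t, u, v, w, y}; not p -> Diamond p -> p there: s:T, t:T, u:T, v:T, w:F, y:T. ✗
w: successors {t, u, v, w, x}; not p -> Diamond p -> p there: t:T, u:T, v:T, w:F, x:T. ✗
x: successors {s, t, v, w, x, y}; not p -> Diamond p -> p there: s:T, t:T, v:T, w:F, x:T, y:T. ✗
y: successors {t, u, w, y}; not p -> Diamond p -> p there: t:T, u:T, w:F, y:T. ✗
Satisfying worlds: {s}.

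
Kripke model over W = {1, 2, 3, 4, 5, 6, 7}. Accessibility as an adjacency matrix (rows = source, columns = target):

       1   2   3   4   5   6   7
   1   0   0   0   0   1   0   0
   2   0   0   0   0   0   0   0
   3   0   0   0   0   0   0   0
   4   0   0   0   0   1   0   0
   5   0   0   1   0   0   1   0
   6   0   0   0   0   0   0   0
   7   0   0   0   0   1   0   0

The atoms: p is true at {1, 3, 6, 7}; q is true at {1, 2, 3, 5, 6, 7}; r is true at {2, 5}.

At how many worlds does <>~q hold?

1: successors {5}; ~q there: 5:F. ✗
2: no successors, so <>~q fails. ✗
3: no successors, so <>~q fails. ✗
4: successors {5}; ~q there: 5:F. ✗
5: successors {3, 6}; ~q there: 3:F, 6:F. ✗
6: no successors, so <>~q fails. ✗
7: successors {5}; ~q there: 5:F. ✗
Satisfying worlds: ∅.

0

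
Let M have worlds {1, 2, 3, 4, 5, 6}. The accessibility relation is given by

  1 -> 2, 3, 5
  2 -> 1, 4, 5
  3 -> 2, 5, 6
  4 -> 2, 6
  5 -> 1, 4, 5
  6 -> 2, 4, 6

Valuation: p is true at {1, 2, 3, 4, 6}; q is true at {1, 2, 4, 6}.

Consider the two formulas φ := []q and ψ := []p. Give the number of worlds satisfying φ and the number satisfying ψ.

For []q:
1: successors {2, 3, 5}; q there: 2:T, 3:F, 5:F. ✗
2: successors {1, 4, 5}; q there: 1:T, 4:T, 5:F. ✗
3: successors {2, 5, 6}; q there: 2:T, 5:F, 6:T. ✗
4: successors {2, 6}; q there: 2:T, 6:T. ✓
5: successors {1, 4, 5}; q there: 1:T, 4:T, 5:F. ✗
6: successors {2, 4, 6}; q there: 2:T, 4:T, 6:T. ✓
— 2 worlds.
For []p:
1: successors {2, 3, 5}; p there: 2:T, 3:T, 5:F. ✗
2: successors {1, 4, 5}; p there: 1:T, 4:T, 5:F. ✗
3: successors {2, 5, 6}; p there: 2:T, 5:F, 6:T. ✗
4: successors {2, 6}; p there: 2:T, 6:T. ✓
5: successors {1, 4, 5}; p there: 1:T, 4:T, 5:F. ✗
6: successors {2, 4, 6}; p there: 2:T, 4:T, 6:T. ✓
— 2 worlds.

2 and 2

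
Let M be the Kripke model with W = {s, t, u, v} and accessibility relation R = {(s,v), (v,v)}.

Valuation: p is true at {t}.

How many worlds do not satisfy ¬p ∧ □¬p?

s: ¬p is T, □¬p is T. ✓
t: ¬p is F, □¬p is T. ✗
u: ¬p is T, □¬p is T. ✓
v: ¬p is T, □¬p is T. ✓
Satisfying worlds: {s, u, v}.
So ¬p ∧ □¬p fails at the other 1 world.

1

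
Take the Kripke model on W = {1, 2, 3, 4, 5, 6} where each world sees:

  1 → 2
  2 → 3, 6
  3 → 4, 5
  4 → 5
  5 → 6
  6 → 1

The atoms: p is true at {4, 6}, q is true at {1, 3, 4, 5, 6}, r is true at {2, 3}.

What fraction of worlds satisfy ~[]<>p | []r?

1: ~[]<>p is F, []r is T. ✓
2: ~[]<>p is T, []r is F. ✓
3: ~[]<>p is T, []r is F. ✓
4: ~[]<>p is F, []r is F. ✗
5: ~[]<>p is T, []r is F. ✓
6: ~[]<>p is T, []r is F. ✓
That's 5 of 6 worlds, so 5/6.

5/6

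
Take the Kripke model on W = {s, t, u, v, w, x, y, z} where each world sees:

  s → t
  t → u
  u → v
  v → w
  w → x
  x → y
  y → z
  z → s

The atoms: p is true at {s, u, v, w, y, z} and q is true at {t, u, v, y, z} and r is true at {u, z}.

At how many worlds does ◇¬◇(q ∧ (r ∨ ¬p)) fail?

3

s: successors {t}; ¬◇(q ∧ (r ∨ ¬p)) there: t:F. ✗
t: successors {u}; ¬◇(q ∧ (r ∨ ¬p)) there: u:T. ✓
u: successors {v}; ¬◇(q ∧ (r ∨ ¬p)) there: v:T. ✓
v: successors {w}; ¬◇(q ∧ (r ∨ ¬p)) there: w:T. ✓
w: successors {x}; ¬◇(q ∧ (r ∨ ¬p)) there: x:T. ✓
x: successors {y}; ¬◇(q ∧ (r ∨ ¬p)) there: y:F. ✗
y: successors {z}; ¬◇(q ∧ (r ∨ ¬p)) there: z:T. ✓
z: successors {s}; ¬◇(q ∧ (r ∨ ¬p)) there: s:F. ✗
Satisfying worlds: {t, u, v, w, y}.
So ◇¬◇(q ∧ (r ∨ ¬p)) fails at the other 3 worlds.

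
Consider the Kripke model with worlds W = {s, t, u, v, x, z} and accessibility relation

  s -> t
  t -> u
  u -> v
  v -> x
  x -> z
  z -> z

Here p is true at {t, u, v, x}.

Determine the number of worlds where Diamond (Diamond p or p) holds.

s: successors {t}; Diamond p or p there: t:T. ✓
t: successors {u}; Diamond p or p there: u:T. ✓
u: successors {v}; Diamond p or p there: v:T. ✓
v: successors {x}; Diamond p or p there: x:T. ✓
x: successors {z}; Diamond p or p there: z:F. ✗
z: successors {z}; Diamond p or p there: z:F. ✗
Satisfying worlds: {s, t, u, v}.

4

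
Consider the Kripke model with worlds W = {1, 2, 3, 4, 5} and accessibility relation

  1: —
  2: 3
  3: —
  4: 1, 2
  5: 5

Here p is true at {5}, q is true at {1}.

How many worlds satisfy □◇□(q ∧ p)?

2

1: no successors, so □◇□(q ∧ p) holds vacuously. ✓
2: successors {3}; ◇□(q ∧ p) there: 3:F. ✗
3: no successors, so □◇□(q ∧ p) holds vacuously. ✓
4: successors {1, 2}; ◇□(q ∧ p) there: 1:F, 2:T. ✗
5: successors {5}; ◇□(q ∧ p) there: 5:F. ✗
Satisfying worlds: {1, 3}.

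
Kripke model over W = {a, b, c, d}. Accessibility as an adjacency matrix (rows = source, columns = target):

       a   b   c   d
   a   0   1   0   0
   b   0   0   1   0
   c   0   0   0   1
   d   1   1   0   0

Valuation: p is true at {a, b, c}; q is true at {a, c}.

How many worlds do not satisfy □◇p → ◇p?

1

a: □◇p is T, ◇p is T. ✓
b: □◇p is F, ◇p is T. ✓
c: □◇p is T, ◇p is F. ✗
d: □◇p is T, ◇p is T. ✓
Satisfying worlds: {a, b, d}.
So □◇p → ◇p fails at the other 1 world.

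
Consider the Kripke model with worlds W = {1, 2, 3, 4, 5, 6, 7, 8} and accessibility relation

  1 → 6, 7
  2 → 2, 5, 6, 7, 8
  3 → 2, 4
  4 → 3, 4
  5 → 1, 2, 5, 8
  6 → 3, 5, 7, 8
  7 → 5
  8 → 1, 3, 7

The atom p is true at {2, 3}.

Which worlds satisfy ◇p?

1: successors {6, 7}; p there: 6:F, 7:F. ✗
2: successors {2, 5, 6, 7, 8}; p there: 2:T, 5:F, 6:F, 7:F, 8:F. ✓
3: successors {2, 4}; p there: 2:T, 4:F. ✓
4: successors {3, 4}; p there: 3:T, 4:F. ✓
5: successors {1, 2, 5, 8}; p there: 1:F, 2:T, 5:F, 8:F. ✓
6: successors {3, 5, 7, 8}; p there: 3:T, 5:F, 7:F, 8:F. ✓
7: successors {5}; p there: 5:F. ✗
8: successors {1, 3, 7}; p there: 1:F, 3:T, 7:F. ✓

{2, 3, 4, 5, 6, 8}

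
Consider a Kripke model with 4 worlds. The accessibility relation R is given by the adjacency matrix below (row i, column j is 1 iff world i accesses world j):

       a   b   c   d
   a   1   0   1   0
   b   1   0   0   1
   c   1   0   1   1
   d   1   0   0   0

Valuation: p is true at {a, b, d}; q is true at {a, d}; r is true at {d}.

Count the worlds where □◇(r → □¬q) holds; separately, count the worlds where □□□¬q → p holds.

For □◇(r → □¬q):
a: successors {a, c}; ◇(r → □¬q) there: a:T, c:T. ✓
b: successors {a, d}; ◇(r → □¬q) there: a:T, d:T. ✓
c: successors {a, c, d}; ◇(r → □¬q) there: a:T, c:T, d:T. ✓
d: successors {a}; ◇(r → □¬q) there: a:T. ✓
— 4 worlds.
For □□□¬q → p:
a: □□□¬q is F, p is T. ✓
b: □□□¬q is F, p is T. ✓
c: □□□¬q is F, p is F. ✓
d: □□□¬q is F, p is T. ✓
— 4 worlds.

4 and 4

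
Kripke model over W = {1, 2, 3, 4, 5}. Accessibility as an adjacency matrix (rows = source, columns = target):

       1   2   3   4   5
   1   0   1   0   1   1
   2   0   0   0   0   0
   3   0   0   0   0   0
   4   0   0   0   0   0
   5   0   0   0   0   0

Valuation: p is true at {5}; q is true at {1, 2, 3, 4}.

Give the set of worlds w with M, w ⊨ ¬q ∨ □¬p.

{2, 3, 4, 5}

1: ¬q is F, □¬p is F. ✗
2: ¬q is F, □¬p is T. ✓
3: ¬q is F, □¬p is T. ✓
4: ¬q is F, □¬p is T. ✓
5: ¬q is T, □¬p is T. ✓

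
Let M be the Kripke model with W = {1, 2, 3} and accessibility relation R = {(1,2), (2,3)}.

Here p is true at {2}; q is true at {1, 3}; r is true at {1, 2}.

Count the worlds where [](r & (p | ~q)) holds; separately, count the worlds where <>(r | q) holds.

2 and 2

For [](r & (p | ~q)):
1: successors {2}; r & (p | ~q) there: 2:T. ✓
2: successors {3}; r & (p | ~q) there: 3:F. ✗
3: no successors, so [](r & (p | ~q)) holds vacuously. ✓
— 2 worlds.
For <>(r | q):
1: successors {2}; r | q there: 2:T. ✓
2: successors {3}; r | q there: 3:T. ✓
3: no successors, so <>(r | q) fails. ✗
— 2 worlds.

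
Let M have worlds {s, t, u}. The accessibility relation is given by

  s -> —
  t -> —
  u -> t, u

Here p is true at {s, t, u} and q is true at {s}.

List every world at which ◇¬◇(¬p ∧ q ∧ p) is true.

s: no successors, so ◇¬◇(¬p ∧ q ∧ p) fails. ✗
t: no successors, so ◇¬◇(¬p ∧ q ∧ p) fails. ✗
u: successors {t, u}; ¬◇(¬p ∧ q ∧ p) there: t:T, u:T. ✓

{u}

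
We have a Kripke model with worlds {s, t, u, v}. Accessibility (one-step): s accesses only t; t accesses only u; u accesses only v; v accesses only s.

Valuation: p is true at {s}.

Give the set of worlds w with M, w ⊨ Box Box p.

s: successors {t}; Box p there: t:F. ✗
t: successors {u}; Box p there: u:F. ✗
u: successors {v}; Box p there: v:T. ✓
v: successors {s}; Box p there: s:F. ✗

{u}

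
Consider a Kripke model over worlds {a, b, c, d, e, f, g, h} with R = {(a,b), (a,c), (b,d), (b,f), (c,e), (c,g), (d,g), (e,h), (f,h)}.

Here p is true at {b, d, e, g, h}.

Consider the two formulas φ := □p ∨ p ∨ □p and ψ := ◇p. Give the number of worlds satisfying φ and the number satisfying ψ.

7 and 6

For □p ∨ p ∨ □p:
a: □p is F, p ∨ □p is F. ✗
b: □p is F, p ∨ □p is T. ✓
c: □p is T, p ∨ □p is T. ✓
d: □p is T, p ∨ □p is T. ✓
e: □p is T, p ∨ □p is T. ✓
f: □p is T, p ∨ □p is T. ✓
g: □p is T, p ∨ □p is T. ✓
h: □p is T, p ∨ □p is T. ✓
— 7 worlds.
For ◇p:
a: successors {b, c}; p there: b:T, c:F. ✓
b: successors {d, f}; p there: d:T, f:F. ✓
c: successors {e, g}; p there: e:T, g:T. ✓
d: successors {g}; p there: g:T. ✓
e: successors {h}; p there: h:T. ✓
f: successors {h}; p there: h:T. ✓
g: no successors, so ◇p fails. ✗
h: no successors, so ◇p fails. ✗
— 6 worlds.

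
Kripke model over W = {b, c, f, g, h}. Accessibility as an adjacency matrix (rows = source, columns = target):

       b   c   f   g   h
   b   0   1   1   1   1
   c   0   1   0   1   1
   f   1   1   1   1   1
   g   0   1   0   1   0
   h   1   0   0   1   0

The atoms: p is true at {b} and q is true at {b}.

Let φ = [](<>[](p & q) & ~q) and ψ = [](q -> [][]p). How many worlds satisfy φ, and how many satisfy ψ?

0 and 3

For [](<>[](p & q) & ~q):
b: successors {c, f, g, h}; <>[](p & q) & ~q there: c:F, f:F, g:F, h:F. ✗
c: successors {c, g, h}; <>[](p & q) & ~q there: c:F, g:F, h:F. ✗
f: successors {b, c, f, g, h}; <>[](p & q) & ~q there: b:F, c:F, f:F, g:F, h:F. ✗
g: successors {c, g}; <>[](p & q) & ~q there: c:F, g:F. ✗
h: successors {b, g}; <>[](p & q) & ~q there: b:F, g:F. ✗
— 0 worlds.
For [](q -> [][]p):
b: successors {c, f, g, h}; q -> [][]p there: c:T, f:T, g:T, h:T. ✓
c: successors {c, g, h}; q -> [][]p there: c:T, g:T, h:T. ✓
f: successors {b, c, f, g, h}; q -> [][]p there: b:F, c:T, f:T, g:T, h:T. ✗
g: successors {c, g}; q -> [][]p there: c:T, g:T. ✓
h: successors {b, g}; q -> [][]p there: b:F, g:T. ✗
— 3 worlds.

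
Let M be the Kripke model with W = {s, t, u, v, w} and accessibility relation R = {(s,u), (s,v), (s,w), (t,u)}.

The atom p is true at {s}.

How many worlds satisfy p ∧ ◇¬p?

s: p is T, ◇¬p is T. ✓
t: p is F, ◇¬p is T. ✗
u: p is F, ◇¬p is F. ✗
v: p is F, ◇¬p is F. ✗
w: p is F, ◇¬p is F. ✗
Satisfying worlds: {s}.

1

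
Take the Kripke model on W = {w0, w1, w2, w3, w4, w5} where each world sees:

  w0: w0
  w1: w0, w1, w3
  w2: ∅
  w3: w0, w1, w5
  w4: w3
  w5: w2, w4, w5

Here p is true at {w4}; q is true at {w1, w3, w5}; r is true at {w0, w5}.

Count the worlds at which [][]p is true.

1

w0: successors {w0}; []p there: w0:F. ✗
w1: successors {w0, w1, w3}; []p there: w0:F, w1:F, w3:F. ✗
w2: no successors, so [][]p holds vacuously. ✓
w3: successors {w0, w1, w5}; []p there: w0:F, w1:F, w5:F. ✗
w4: successors {w3}; []p there: w3:F. ✗
w5: successors {w2, w4, w5}; []p there: w2:T, w4:F, w5:F. ✗
Satisfying worlds: {w2}.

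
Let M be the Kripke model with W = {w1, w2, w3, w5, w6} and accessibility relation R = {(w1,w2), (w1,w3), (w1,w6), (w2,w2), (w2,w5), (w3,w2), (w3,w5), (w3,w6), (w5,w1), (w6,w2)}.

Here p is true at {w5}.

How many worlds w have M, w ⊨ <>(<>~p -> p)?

2

w1: successors {w2, w3, w6}; <>~p -> p there: w2:F, w3:F, w6:F. ✗
w2: successors {w2, w5}; <>~p -> p there: w2:F, w5:T. ✓
w3: successors {w2, w5, w6}; <>~p -> p there: w2:F, w5:T, w6:F. ✓
w5: successors {w1}; <>~p -> p there: w1:F. ✗
w6: successors {w2}; <>~p -> p there: w2:F. ✗
Satisfying worlds: {w2, w3}.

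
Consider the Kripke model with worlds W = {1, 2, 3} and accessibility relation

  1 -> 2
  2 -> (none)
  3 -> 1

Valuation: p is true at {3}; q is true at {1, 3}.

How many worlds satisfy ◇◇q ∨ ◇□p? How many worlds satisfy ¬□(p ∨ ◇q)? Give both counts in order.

1 and 2

For ◇◇q ∨ ◇□p:
1: ◇◇q is F, ◇□p is T. ✓
2: ◇◇q is F, ◇□p is F. ✗
3: ◇◇q is F, ◇□p is F. ✗
— 1 world.
For ¬□(p ∨ ◇q):
1: □(p ∨ ◇q) is F. ✓
2: □(p ∨ ◇q) is T. ✗
3: □(p ∨ ◇q) is F. ✓
— 2 worlds.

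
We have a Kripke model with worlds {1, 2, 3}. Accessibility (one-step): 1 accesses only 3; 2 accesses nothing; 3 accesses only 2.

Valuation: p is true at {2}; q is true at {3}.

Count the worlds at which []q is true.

1: successors {3}; q there: 3:T. ✓
2: no successors, so []q holds vacuously. ✓
3: successors {2}; q there: 2:F. ✗
Satisfying worlds: {1, 2}.

2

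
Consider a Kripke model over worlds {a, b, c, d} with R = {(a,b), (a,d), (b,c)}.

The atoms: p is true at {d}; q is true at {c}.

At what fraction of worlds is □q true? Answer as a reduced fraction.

a: successors {b, d}; q there: b:F, d:F. ✗
b: successors {c}; q there: c:T. ✓
c: no successors, so □q holds vacuously. ✓
d: no successors, so □q holds vacuously. ✓
That's 3 of 4 worlds, so 3/4.

3/4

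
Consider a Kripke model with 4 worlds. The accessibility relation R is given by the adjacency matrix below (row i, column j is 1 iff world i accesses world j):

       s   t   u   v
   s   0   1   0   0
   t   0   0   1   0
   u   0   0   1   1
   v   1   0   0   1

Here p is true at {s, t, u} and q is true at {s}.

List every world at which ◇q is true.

{v}

s: successors {t}; q there: t:F. ✗
t: successors {u}; q there: u:F. ✗
u: successors {u, v}; q there: u:F, v:F. ✗
v: successors {s, v}; q there: s:T, v:F. ✓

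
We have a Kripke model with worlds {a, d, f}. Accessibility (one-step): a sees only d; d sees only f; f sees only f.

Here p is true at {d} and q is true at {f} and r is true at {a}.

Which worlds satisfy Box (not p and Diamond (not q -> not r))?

{d, f}

a: successors {d}; not p and Diamond (not q -> not r) there: d:F. ✗
d: successors {f}; not p and Diamond (not q -> not r) there: f:T. ✓
f: successors {f}; not p and Diamond (not q -> not r) there: f:T. ✓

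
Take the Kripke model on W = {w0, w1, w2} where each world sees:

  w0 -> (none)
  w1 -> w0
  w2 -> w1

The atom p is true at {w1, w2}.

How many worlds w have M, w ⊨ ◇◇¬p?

w0: no successors, so ◇◇¬p fails. ✗
w1: successors {w0}; ◇¬p there: w0:F. ✗
w2: successors {w1}; ◇¬p there: w1:T. ✓
Satisfying worlds: {w2}.

1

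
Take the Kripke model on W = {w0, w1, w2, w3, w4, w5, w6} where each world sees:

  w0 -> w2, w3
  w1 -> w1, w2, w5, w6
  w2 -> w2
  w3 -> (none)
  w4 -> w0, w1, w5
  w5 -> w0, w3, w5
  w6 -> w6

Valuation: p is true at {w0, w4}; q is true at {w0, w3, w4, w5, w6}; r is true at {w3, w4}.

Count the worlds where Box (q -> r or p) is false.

4

w0: successors {w2, w3}; q -> r or p there: w2:T, w3:T. ✓
w1: successors {w1, w2, w5, w6}; q -> r or p there: w1:T, w2:T, w5:F, w6:F. ✗
w2: successors {w2}; q -> r or p there: w2:T. ✓
w3: no successors, so Box (q -> r or p) holds vacuously. ✓
w4: successors {w0, w1, w5}; q -> r or p there: w0:T, w1:T, w5:F. ✗
w5: successors {w0, w3, w5}; q -> r or p there: w0:T, w3:T, w5:F. ✗
w6: successors {w6}; q -> r or p there: w6:F. ✗
Satisfying worlds: {w0, w2, w3}.
So Box (q -> r or p) fails at the other 4 worlds.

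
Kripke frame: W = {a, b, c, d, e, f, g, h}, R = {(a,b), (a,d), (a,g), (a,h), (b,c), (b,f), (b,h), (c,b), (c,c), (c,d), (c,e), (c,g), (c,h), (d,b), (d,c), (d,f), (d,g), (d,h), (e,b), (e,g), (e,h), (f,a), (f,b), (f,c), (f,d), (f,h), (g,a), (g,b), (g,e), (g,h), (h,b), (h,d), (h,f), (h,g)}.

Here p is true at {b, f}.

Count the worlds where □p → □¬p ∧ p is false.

0

a: □p is F, □¬p ∧ p is F. ✓
b: □p is F, □¬p ∧ p is F. ✓
c: □p is F, □¬p ∧ p is F. ✓
d: □p is F, □¬p ∧ p is F. ✓
e: □p is F, □¬p ∧ p is F. ✓
f: □p is F, □¬p ∧ p is F. ✓
g: □p is F, □¬p ∧ p is F. ✓
h: □p is F, □¬p ∧ p is F. ✓
Satisfying worlds: {a, b, c, d, e, f, g, h}.
So □p → □¬p ∧ p fails at the other 0 worlds.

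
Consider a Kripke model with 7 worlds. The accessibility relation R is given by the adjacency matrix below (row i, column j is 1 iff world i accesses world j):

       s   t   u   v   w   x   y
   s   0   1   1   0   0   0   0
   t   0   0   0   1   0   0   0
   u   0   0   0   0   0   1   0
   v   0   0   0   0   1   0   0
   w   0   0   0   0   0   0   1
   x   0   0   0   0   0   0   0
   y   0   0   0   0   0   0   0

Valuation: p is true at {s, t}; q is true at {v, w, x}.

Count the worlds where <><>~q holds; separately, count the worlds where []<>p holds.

1 and 2

For <><>~q:
s: successors {t, u}; <>~q there: t:F, u:F. ✗
t: successors {v}; <>~q there: v:F. ✗
u: successors {x}; <>~q there: x:F. ✗
v: successors {w}; <>~q there: w:T. ✓
w: successors {y}; <>~q there: y:F. ✗
x: no successors, so <><>~q fails. ✗
y: no successors, so <><>~q fails. ✗
— 1 world.
For []<>p:
s: successors {t, u}; <>p there: t:F, u:F. ✗
t: successors {v}; <>p there: v:F. ✗
u: successors {x}; <>p there: x:F. ✗
v: successors {w}; <>p there: w:F. ✗
w: successors {y}; <>p there: y:F. ✗
x: no successors, so []<>p holds vacuously. ✓
y: no successors, so []<>p holds vacuously. ✓
— 2 worlds.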